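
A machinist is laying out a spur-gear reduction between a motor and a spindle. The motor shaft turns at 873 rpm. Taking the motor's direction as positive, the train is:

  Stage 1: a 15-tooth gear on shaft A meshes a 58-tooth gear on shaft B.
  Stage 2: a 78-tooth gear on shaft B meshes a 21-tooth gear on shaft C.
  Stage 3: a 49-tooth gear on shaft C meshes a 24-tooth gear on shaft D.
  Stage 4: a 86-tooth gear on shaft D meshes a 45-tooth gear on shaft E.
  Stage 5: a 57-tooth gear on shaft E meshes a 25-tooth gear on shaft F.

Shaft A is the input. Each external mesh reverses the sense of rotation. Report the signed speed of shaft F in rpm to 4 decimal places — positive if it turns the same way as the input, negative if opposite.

-7460.3369 rpm (opposite to input, |ω| = 7460.3369 rpm)

Stage 1 [15T→58T]: ω = 873.0000×15/58 = 225.7759 rpm, dir flips to −; running = −225.7759
Stage 2 [78T→21T]: ω = 225.7759×78/21 = 838.5961 rpm, dir flips to +; running = +838.5961
Stage 3 [49T→24T]: ω = 838.5961×49/24 = 1712.1336 rpm, dir flips to −; running = −1712.1336
Stage 4 [86T→45T]: ω = 1712.1336×86/45 = 3272.0776 rpm, dir flips to +; running = +3272.0776
Stage 5 [57T→25T]: ω = 3272.0776×57/25 = 7460.3369 rpm, dir flips to −; running = −7460.3369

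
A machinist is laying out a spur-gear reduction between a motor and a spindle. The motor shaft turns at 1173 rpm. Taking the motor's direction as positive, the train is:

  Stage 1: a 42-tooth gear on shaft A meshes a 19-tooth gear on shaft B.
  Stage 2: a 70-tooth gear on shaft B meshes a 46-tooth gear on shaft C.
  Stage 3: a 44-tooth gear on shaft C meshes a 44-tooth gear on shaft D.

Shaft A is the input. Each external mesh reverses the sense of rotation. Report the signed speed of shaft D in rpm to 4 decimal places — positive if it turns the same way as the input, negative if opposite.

Stage 1 [42T→19T]: ω = 1173.0000×42/19 = 2592.9474 rpm, dir flips to −; running = −2592.9474
Stage 2 [70T→46T]: ω = 2592.9474×70/46 = 3945.7895 rpm, dir flips to +; running = +3945.7895
Stage 3 [44T→44T]: ω = 3945.7895×44/44 = 3945.7895 rpm, dir flips to −; running = −3945.7895

-3945.7895 rpm (opposite to input, |ω| = 3945.7895 rpm)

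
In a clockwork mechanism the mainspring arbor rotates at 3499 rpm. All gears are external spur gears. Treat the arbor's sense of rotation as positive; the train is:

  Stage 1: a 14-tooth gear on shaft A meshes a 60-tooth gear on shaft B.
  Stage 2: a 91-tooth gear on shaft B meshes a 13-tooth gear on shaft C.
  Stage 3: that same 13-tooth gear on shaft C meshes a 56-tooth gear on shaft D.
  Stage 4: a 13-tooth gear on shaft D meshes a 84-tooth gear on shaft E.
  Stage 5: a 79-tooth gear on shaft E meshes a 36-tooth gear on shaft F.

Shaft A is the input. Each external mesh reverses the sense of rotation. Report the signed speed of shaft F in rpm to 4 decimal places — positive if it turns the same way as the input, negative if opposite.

-450.5705 rpm (opposite to input, |ω| = 450.5705 rpm)

Stage 1 [14T→60T]: ω = 3499.0000×14/60 = 816.4333 rpm, dir flips to −; running = −816.4333
Stage 2 [91T→13T]: ω = 816.4333×91/13 = 5715.0333 rpm, dir flips to +; running = +5715.0333
Stage 3 [13T→56T]: ω = 5715.0333×13/56 = 1326.7042 rpm, dir flips to −; running = −1326.7042
Stage 4 [13T→84T]: ω = 1326.7042×13/84 = 205.3233 rpm, dir flips to +; running = +205.3233
Stage 5 [79T→36T]: ω = 205.3233×79/36 = 450.5705 rpm, dir flips to −; running = −450.5705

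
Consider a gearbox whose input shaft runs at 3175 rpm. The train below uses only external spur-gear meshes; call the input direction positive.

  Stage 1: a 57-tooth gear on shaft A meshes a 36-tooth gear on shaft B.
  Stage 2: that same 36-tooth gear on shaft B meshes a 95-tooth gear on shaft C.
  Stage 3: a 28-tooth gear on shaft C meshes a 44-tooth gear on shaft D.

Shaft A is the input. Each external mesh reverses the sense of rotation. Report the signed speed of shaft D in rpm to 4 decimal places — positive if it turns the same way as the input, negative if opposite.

Stage 1 [57T→36T]: ω = 3175.0000×57/36 = 5027.0833 rpm, dir flips to −; running = −5027.0833
Stage 2 [36T→95T]: ω = 5027.0833×36/95 = 1905.0000 rpm, dir flips to +; running = +1905.0000
Stage 3 [28T→44T]: ω = 1905.0000×28/44 = 1212.2727 rpm, dir flips to −; running = −1212.2727

-1212.2727 rpm (opposite to input, |ω| = 1212.2727 rpm)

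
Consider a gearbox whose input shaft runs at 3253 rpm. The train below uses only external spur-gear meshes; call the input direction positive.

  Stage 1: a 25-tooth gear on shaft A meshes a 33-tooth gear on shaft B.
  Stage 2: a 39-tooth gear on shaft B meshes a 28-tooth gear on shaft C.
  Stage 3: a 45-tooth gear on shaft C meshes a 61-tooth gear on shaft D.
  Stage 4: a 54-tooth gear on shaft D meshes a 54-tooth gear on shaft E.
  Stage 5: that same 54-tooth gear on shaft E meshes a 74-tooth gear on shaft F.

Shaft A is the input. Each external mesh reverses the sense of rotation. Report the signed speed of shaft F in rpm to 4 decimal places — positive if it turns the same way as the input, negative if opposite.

Stage 1 [25T→33T]: ω = 3253.0000×25/33 = 2464.3939 rpm, dir flips to −; running = −2464.3939
Stage 2 [39T→28T]: ω = 2464.3939×39/28 = 3432.5487 rpm, dir flips to +; running = +3432.5487
Stage 3 [45T→61T]: ω = 3432.5487×45/61 = 2532.2081 rpm, dir flips to −; running = −2532.2081
Stage 4 [54T→54T]: ω = 2532.2081×54/54 = 2532.2081 rpm, dir flips to +; running = +2532.2081
Stage 5 [54T→74T]: ω = 2532.2081×54/74 = 1847.8275 rpm, dir flips to −; running = −1847.8275

-1847.8275 rpm (opposite to input, |ω| = 1847.8275 rpm)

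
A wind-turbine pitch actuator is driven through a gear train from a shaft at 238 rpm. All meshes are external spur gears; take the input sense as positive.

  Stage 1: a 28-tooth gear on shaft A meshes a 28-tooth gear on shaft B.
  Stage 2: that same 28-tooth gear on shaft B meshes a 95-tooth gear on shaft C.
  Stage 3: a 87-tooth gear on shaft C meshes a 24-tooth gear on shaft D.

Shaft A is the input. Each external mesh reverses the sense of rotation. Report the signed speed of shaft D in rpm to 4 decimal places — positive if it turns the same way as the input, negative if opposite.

-254.2842 rpm (opposite to input, |ω| = 254.2842 rpm)

Stage 1 [28T→28T]: ω = 238.0000×28/28 = 238.0000 rpm, dir flips to −; running = −238.0000
Stage 2 [28T→95T]: ω = 238.0000×28/95 = 70.1474 rpm, dir flips to +; running = +70.1474
Stage 3 [87T→24T]: ω = 70.1474×87/24 = 254.2842 rpm, dir flips to −; running = −254.2842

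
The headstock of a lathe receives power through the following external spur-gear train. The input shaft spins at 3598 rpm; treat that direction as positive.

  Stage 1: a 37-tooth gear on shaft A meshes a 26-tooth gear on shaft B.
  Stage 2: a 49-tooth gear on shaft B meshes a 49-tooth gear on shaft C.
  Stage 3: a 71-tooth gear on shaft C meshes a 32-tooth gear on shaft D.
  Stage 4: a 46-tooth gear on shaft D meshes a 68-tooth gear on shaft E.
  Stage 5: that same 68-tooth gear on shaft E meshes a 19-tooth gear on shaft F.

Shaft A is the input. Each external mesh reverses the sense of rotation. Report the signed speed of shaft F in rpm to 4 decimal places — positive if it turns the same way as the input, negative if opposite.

Stage 1 [37T→26T]: ω = 3598.0000×37/26 = 5120.2308 rpm, dir flips to −; running = −5120.2308
Stage 2 [49T→49T]: ω = 5120.2308×49/49 = 5120.2308 rpm, dir flips to +; running = +5120.2308
Stage 3 [71T→32T]: ω = 5120.2308×71/32 = 11360.5120 rpm, dir flips to −; running = −11360.5120
Stage 4 [46T→68T]: ω = 11360.5120×46/68 = 7685.0522 rpm, dir flips to +; running = +7685.0522
Stage 5 [68T→19T]: ω = 7685.0522×68/19 = 27504.3975 rpm, dir flips to −; running = −27504.3975

-27504.3975 rpm (opposite to input, |ω| = 27504.3975 rpm)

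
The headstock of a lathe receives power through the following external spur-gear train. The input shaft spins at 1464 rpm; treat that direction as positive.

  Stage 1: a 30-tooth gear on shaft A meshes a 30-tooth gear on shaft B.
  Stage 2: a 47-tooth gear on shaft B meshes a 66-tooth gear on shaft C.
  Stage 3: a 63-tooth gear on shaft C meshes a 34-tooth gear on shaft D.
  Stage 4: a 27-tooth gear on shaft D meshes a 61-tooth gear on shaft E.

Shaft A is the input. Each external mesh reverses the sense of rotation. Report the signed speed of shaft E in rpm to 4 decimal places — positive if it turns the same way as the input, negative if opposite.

Stage 1 [30T→30T]: ω = 1464.0000×30/30 = 1464.0000 rpm, dir flips to −; running = −1464.0000
Stage 2 [47T→66T]: ω = 1464.0000×47/66 = 1042.5455 rpm, dir flips to +; running = +1042.5455
Stage 3 [63T→34T]: ω = 1042.5455×63/34 = 1931.7754 rpm, dir flips to −; running = −1931.7754
Stage 4 [27T→61T]: ω = 1931.7754×27/61 = 855.0481 rpm, dir flips to +; running = +855.0481

+855.0481 rpm (same as input, |ω| = 855.0481 rpm)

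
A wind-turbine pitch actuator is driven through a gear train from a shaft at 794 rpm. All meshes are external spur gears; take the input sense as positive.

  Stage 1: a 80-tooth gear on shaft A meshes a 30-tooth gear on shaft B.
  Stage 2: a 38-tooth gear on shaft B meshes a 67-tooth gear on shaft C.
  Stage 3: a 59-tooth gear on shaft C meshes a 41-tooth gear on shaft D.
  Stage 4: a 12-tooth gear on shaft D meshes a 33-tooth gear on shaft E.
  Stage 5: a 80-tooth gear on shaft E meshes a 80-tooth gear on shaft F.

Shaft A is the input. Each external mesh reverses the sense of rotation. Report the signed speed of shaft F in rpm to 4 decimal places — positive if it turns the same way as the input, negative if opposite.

Stage 1 [80T→30T]: ω = 794.0000×80/30 = 2117.3333 rpm, dir flips to −; running = −2117.3333
Stage 2 [38T→67T]: ω = 2117.3333×38/67 = 1200.8756 rpm, dir flips to +; running = +1200.8756
Stage 3 [59T→41T]: ω = 1200.8756×59/41 = 1728.0893 rpm, dir flips to −; running = −1728.0893
Stage 4 [12T→33T]: ω = 1728.0893×12/33 = 628.3961 rpm, dir flips to +; running = +628.3961
Stage 5 [80T→80T]: ω = 628.3961×80/80 = 628.3961 rpm, dir flips to −; running = −628.3961

-628.3961 rpm (opposite to input, |ω| = 628.3961 rpm)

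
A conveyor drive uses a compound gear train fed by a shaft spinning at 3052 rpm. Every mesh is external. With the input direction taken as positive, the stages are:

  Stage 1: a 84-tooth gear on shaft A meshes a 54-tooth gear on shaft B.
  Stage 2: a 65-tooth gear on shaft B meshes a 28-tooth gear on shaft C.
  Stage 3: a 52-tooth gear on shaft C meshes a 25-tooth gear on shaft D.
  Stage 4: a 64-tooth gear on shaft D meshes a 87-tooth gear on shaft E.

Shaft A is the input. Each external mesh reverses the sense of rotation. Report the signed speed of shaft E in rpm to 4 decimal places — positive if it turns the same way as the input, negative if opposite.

Stage 1 [84T→54T]: ω = 3052.0000×84/54 = 4747.5556 rpm, dir flips to −; running = −4747.5556
Stage 2 [65T→28T]: ω = 4747.5556×65/28 = 11021.1111 rpm, dir flips to +; running = +11021.1111
Stage 3 [52T→25T]: ω = 11021.1111×52/25 = 22923.9111 rpm, dir flips to −; running = −22923.9111
Stage 4 [64T→87T]: ω = 22923.9111×64/87 = 16863.5668 rpm, dir flips to +; running = +16863.5668

+16863.5668 rpm (same as input, |ω| = 16863.5668 rpm)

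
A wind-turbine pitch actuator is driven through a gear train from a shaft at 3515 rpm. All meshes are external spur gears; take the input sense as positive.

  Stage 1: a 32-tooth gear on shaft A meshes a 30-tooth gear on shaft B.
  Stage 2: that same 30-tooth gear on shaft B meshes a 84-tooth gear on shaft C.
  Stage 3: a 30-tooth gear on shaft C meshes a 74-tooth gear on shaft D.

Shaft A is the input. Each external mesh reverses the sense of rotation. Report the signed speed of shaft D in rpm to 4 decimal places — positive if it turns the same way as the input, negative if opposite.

Stage 1 [32T→30T]: ω = 3515.0000×32/30 = 3749.3333 rpm, dir flips to −; running = −3749.3333
Stage 2 [30T→84T]: ω = 3749.3333×30/84 = 1339.0476 rpm, dir flips to +; running = +1339.0476
Stage 3 [30T→74T]: ω = 1339.0476×30/74 = 542.8571 rpm, dir flips to −; running = −542.8571

-542.8571 rpm (opposite to input, |ω| = 542.8571 rpm)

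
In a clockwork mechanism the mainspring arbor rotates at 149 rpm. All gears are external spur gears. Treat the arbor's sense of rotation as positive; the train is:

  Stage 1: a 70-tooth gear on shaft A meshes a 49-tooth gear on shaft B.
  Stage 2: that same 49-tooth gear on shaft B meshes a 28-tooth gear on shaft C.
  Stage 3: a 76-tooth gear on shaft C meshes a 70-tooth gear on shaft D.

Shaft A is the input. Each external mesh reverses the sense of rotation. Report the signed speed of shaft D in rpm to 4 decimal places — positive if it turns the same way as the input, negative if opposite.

-404.4286 rpm (opposite to input, |ω| = 404.4286 rpm)

Stage 1 [70T→49T]: ω = 149.0000×70/49 = 212.8571 rpm, dir flips to −; running = −212.8571
Stage 2 [49T→28T]: ω = 212.8571×49/28 = 372.5000 rpm, dir flips to +; running = +372.5000
Stage 3 [76T→70T]: ω = 372.5000×76/70 = 404.4286 rpm, dir flips to −; running = −404.4286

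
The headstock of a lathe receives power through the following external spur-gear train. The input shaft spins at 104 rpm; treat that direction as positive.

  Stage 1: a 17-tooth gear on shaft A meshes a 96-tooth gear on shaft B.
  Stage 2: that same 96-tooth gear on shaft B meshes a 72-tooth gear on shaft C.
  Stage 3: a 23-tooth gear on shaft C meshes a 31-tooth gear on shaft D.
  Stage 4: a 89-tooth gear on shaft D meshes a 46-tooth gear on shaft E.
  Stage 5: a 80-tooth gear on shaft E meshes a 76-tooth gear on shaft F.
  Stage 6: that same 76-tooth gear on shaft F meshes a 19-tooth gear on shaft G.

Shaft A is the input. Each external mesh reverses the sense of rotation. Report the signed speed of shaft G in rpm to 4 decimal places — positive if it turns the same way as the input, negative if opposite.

+148.4173 rpm (same as input, |ω| = 148.4173 rpm)

Stage 1 [17T→96T]: ω = 104.0000×17/96 = 18.4167 rpm, dir flips to −; running = −18.4167
Stage 2 [96T→72T]: ω = 18.4167×96/72 = 24.5556 rpm, dir flips to +; running = +24.5556
Stage 3 [23T→31T]: ω = 24.5556×23/31 = 18.2186 rpm, dir flips to −; running = −18.2186
Stage 4 [89T→46T]: ω = 18.2186×89/46 = 35.2491 rpm, dir flips to +; running = +35.2491
Stage 5 [80T→76T]: ω = 35.2491×80/76 = 37.1043 rpm, dir flips to −; running = −37.1043
Stage 6 [76T→19T]: ω = 37.1043×76/19 = 148.4173 rpm, dir flips to +; running = +148.4173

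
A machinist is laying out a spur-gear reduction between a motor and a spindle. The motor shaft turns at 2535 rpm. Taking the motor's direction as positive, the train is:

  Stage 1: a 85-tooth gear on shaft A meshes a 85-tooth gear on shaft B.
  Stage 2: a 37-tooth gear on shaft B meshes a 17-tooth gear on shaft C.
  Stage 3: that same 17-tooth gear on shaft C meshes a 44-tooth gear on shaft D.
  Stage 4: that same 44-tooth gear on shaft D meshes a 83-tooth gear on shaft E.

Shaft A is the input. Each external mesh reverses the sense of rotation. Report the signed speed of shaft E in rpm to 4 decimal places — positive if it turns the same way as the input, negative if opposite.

+1130.0602 rpm (same as input, |ω| = 1130.0602 rpm)

Stage 1 [85T→85T]: ω = 2535.0000×85/85 = 2535.0000 rpm, dir flips to −; running = −2535.0000
Stage 2 [37T→17T]: ω = 2535.0000×37/17 = 5517.3529 rpm, dir flips to +; running = +5517.3529
Stage 3 [17T→44T]: ω = 5517.3529×17/44 = 2131.7045 rpm, dir flips to −; running = −2131.7045
Stage 4 [44T→83T]: ω = 2131.7045×44/83 = 1130.0602 rpm, dir flips to +; running = +1130.0602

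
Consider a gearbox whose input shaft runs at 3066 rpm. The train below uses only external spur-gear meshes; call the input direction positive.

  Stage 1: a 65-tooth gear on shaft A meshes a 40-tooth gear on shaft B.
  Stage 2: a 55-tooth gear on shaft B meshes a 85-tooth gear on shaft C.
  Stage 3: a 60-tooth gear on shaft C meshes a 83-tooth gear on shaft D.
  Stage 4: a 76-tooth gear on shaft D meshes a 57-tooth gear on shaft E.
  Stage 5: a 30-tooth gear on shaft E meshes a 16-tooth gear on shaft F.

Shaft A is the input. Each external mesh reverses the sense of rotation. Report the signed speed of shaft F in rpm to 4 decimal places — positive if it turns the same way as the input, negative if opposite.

-5826.1605 rpm (opposite to input, |ω| = 5826.1605 rpm)

Stage 1 [65T→40T]: ω = 3066.0000×65/40 = 4982.2500 rpm, dir flips to −; running = −4982.2500
Stage 2 [55T→85T]: ω = 4982.2500×55/85 = 3223.8088 rpm, dir flips to +; running = +3223.8088
Stage 3 [60T→83T]: ω = 3223.8088×60/83 = 2330.4642 rpm, dir flips to −; running = −2330.4642
Stage 4 [76T→57T]: ω = 2330.4642×76/57 = 3107.2856 rpm, dir flips to +; running = +3107.2856
Stage 5 [30T→16T]: ω = 3107.2856×30/16 = 5826.1605 rpm, dir flips to −; running = −5826.1605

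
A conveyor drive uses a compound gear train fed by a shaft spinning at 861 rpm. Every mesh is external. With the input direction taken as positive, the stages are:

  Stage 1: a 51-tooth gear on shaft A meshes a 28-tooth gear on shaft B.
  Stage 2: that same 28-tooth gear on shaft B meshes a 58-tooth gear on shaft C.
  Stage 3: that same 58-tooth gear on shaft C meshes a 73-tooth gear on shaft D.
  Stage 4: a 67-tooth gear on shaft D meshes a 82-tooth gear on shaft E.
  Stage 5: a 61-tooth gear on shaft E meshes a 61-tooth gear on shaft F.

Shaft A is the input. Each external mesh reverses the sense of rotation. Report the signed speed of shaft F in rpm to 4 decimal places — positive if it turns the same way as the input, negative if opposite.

-491.4863 rpm (opposite to input, |ω| = 491.4863 rpm)

Stage 1 [51T→28T]: ω = 861.0000×51/28 = 1568.2500 rpm, dir flips to −; running = −1568.2500
Stage 2 [28T→58T]: ω = 1568.2500×28/58 = 757.0862 rpm, dir flips to +; running = +757.0862
Stage 3 [58T→73T]: ω = 757.0862×58/73 = 601.5205 rpm, dir flips to −; running = −601.5205
Stage 4 [67T→82T]: ω = 601.5205×67/82 = 491.4863 rpm, dir flips to +; running = +491.4863
Stage 5 [61T→61T]: ω = 491.4863×61/61 = 491.4863 rpm, dir flips to −; running = −491.4863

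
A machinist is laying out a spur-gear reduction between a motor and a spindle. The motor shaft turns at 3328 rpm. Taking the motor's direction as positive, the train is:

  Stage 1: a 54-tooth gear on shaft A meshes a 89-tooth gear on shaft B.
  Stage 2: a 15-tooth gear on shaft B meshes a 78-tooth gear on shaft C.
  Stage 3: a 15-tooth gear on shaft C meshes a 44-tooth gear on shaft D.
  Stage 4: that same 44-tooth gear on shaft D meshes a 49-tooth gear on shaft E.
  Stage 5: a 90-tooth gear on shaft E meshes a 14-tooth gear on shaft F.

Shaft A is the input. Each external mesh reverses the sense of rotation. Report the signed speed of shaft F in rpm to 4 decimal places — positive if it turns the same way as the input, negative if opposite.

Stage 1 [54T→89T]: ω = 3328.0000×54/89 = 2019.2360 rpm, dir flips to −; running = −2019.2360
Stage 2 [15T→78T]: ω = 2019.2360×15/78 = 388.3146 rpm, dir flips to +; running = +388.3146
Stage 3 [15T→44T]: ω = 388.3146×15/44 = 132.3800 rpm, dir flips to −; running = −132.3800
Stage 4 [44T→49T]: ω = 132.3800×44/49 = 118.8718 rpm, dir flips to +; running = +118.8718
Stage 5 [90T→14T]: ω = 118.8718×90/14 = 764.1760 rpm, dir flips to −; running = −764.1760

-764.1760 rpm (opposite to input, |ω| = 764.1760 rpm)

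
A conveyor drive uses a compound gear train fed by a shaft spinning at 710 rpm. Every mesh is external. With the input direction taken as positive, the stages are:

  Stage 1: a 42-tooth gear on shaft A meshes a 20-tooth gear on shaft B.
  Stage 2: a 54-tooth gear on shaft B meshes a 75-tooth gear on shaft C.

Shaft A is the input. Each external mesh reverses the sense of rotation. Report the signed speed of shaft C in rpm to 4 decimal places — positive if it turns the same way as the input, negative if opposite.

Stage 1 [42T→20T]: ω = 710.0000×42/20 = 1491.0000 rpm, dir flips to −; running = −1491.0000
Stage 2 [54T→75T]: ω = 1491.0000×54/75 = 1073.5200 rpm, dir flips to +; running = +1073.5200

+1073.5200 rpm (same as input, |ω| = 1073.5200 rpm)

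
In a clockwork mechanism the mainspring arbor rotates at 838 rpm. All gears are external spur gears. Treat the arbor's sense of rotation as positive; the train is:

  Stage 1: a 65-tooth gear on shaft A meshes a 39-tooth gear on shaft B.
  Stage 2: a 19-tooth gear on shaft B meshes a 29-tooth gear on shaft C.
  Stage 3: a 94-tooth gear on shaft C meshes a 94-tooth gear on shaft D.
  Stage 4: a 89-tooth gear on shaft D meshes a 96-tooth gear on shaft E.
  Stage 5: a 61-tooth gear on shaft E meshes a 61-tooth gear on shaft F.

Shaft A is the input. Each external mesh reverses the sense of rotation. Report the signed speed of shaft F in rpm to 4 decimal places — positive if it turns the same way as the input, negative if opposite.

Stage 1 [65T→39T]: ω = 838.0000×65/39 = 1396.6667 rpm, dir flips to −; running = −1396.6667
Stage 2 [19T→29T]: ω = 1396.6667×19/29 = 915.0575 rpm, dir flips to +; running = +915.0575
Stage 3 [94T→94T]: ω = 915.0575×94/94 = 915.0575 rpm, dir flips to −; running = −915.0575
Stage 4 [89T→96T]: ω = 915.0575×89/96 = 848.3345 rpm, dir flips to +; running = +848.3345
Stage 5 [61T→61T]: ω = 848.3345×61/61 = 848.3345 rpm, dir flips to −; running = −848.3345

-848.3345 rpm (opposite to input, |ω| = 848.3345 rpm)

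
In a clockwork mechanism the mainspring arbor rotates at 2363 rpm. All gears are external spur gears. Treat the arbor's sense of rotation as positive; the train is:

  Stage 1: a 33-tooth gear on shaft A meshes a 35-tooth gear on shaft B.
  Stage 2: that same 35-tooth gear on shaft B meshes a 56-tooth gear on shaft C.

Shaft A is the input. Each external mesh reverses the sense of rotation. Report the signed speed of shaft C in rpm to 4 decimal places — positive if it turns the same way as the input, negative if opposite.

Stage 1 [33T→35T]: ω = 2363.0000×33/35 = 2227.9714 rpm, dir flips to −; running = −2227.9714
Stage 2 [35T→56T]: ω = 2227.9714×35/56 = 1392.4821 rpm, dir flips to +; running = +1392.4821

+1392.4821 rpm (same as input, |ω| = 1392.4821 rpm)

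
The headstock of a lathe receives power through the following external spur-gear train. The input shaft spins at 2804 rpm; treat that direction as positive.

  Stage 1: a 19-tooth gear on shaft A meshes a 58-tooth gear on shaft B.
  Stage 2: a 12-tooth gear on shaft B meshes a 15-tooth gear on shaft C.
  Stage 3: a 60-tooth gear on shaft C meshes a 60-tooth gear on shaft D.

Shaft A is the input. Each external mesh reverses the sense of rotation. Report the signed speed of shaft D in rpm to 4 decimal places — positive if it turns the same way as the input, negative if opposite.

-734.8414 rpm (opposite to input, |ω| = 734.8414 rpm)

Stage 1 [19T→58T]: ω = 2804.0000×19/58 = 918.5517 rpm, dir flips to −; running = −918.5517
Stage 2 [12T→15T]: ω = 918.5517×12/15 = 734.8414 rpm, dir flips to +; running = +734.8414
Stage 3 [60T→60T]: ω = 734.8414×60/60 = 734.8414 rpm, dir flips to −; running = −734.8414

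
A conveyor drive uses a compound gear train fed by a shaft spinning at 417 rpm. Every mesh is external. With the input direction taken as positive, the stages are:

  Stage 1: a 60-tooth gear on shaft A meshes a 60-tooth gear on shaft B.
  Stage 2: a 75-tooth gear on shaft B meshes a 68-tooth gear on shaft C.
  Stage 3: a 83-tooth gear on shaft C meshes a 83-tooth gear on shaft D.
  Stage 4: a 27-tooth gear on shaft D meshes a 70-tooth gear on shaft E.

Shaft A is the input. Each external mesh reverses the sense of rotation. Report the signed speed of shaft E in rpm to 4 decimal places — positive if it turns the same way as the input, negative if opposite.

+177.4002 rpm (same as input, |ω| = 177.4002 rpm)

Stage 1 [60T→60T]: ω = 417.0000×60/60 = 417.0000 rpm, dir flips to −; running = −417.0000
Stage 2 [75T→68T]: ω = 417.0000×75/68 = 459.9265 rpm, dir flips to +; running = +459.9265
Stage 3 [83T→83T]: ω = 459.9265×83/83 = 459.9265 rpm, dir flips to −; running = −459.9265
Stage 4 [27T→70T]: ω = 459.9265×27/70 = 177.4002 rpm, dir flips to +; running = +177.4002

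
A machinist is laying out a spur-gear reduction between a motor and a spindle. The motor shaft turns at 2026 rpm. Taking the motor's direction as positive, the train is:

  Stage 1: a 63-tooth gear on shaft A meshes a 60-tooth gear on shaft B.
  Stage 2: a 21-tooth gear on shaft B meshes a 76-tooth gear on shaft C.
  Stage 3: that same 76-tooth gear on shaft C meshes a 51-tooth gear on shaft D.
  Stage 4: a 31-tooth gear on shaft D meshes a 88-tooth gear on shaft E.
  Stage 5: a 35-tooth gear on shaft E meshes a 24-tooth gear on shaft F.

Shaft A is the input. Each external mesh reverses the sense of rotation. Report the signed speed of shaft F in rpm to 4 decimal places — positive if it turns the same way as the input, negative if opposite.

Stage 1 [63T→60T]: ω = 2026.0000×63/60 = 2127.3000 rpm, dir flips to −; running = −2127.3000
Stage 2 [21T→76T]: ω = 2127.3000×21/76 = 587.8066 rpm, dir flips to +; running = +587.8066
Stage 3 [76T→51T]: ω = 587.8066×76/51 = 875.9471 rpm, dir flips to −; running = −875.9471
Stage 4 [31T→88T]: ω = 875.9471×31/88 = 308.5723 rpm, dir flips to +; running = +308.5723
Stage 5 [35T→24T]: ω = 308.5723×35/24 = 450.0012 rpm, dir flips to −; running = −450.0012

-450.0012 rpm (opposite to input, |ω| = 450.0012 rpm)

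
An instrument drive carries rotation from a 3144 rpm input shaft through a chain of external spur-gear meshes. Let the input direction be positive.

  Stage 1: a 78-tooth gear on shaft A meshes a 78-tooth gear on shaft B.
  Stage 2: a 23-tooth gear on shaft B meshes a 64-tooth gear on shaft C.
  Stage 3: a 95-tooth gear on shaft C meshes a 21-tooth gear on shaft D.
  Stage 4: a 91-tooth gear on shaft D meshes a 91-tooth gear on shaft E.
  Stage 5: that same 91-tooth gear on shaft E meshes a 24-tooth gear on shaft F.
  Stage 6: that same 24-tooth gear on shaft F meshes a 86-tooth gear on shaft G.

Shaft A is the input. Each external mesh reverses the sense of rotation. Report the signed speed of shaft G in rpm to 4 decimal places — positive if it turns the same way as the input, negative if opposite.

Stage 1 [78T→78T]: ω = 3144.0000×78/78 = 3144.0000 rpm, dir flips to −; running = −3144.0000
Stage 2 [23T→64T]: ω = 3144.0000×23/64 = 1129.8750 rpm, dir flips to +; running = +1129.8750
Stage 3 [95T→21T]: ω = 1129.8750×95/21 = 5111.3393 rpm, dir flips to −; running = −5111.3393
Stage 4 [91T→91T]: ω = 5111.3393×91/91 = 5111.3393 rpm, dir flips to +; running = +5111.3393
Stage 5 [91T→24T]: ω = 5111.3393×91/24 = 19380.4948 rpm, dir flips to −; running = −19380.4948
Stage 6 [24T→86T]: ω = 19380.4948×24/86 = 5408.5102 rpm, dir flips to +; running = +5408.5102

+5408.5102 rpm (same as input, |ω| = 5408.5102 rpm)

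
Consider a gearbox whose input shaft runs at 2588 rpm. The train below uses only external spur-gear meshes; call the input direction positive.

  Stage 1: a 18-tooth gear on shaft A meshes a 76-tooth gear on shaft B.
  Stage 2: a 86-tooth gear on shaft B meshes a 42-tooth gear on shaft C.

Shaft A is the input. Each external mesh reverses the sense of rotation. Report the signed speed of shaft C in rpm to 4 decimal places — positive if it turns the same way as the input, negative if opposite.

+1255.0827 rpm (same as input, |ω| = 1255.0827 rpm)

Stage 1 [18T→76T]: ω = 2588.0000×18/76 = 612.9474 rpm, dir flips to −; running = −612.9474
Stage 2 [86T→42T]: ω = 612.9474×86/42 = 1255.0827 rpm, dir flips to +; running = +1255.0827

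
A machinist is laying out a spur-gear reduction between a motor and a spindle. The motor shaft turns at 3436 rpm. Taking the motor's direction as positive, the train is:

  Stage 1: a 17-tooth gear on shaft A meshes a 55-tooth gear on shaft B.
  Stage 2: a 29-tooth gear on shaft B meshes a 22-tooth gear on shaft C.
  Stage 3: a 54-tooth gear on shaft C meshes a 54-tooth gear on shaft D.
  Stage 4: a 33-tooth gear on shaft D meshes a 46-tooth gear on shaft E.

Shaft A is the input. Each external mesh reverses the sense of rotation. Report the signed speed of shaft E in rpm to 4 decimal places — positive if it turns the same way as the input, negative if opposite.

Stage 1 [17T→55T]: ω = 3436.0000×17/55 = 1062.0364 rpm, dir flips to −; running = −1062.0364
Stage 2 [29T→22T]: ω = 1062.0364×29/22 = 1399.9570 rpm, dir flips to +; running = +1399.9570
Stage 3 [54T→54T]: ω = 1399.9570×54/54 = 1399.9570 rpm, dir flips to −; running = −1399.9570
Stage 4 [33T→46T]: ω = 1399.9570×33/46 = 1004.3170 rpm, dir flips to +; running = +1004.3170

+1004.3170 rpm (same as input, |ω| = 1004.3170 rpm)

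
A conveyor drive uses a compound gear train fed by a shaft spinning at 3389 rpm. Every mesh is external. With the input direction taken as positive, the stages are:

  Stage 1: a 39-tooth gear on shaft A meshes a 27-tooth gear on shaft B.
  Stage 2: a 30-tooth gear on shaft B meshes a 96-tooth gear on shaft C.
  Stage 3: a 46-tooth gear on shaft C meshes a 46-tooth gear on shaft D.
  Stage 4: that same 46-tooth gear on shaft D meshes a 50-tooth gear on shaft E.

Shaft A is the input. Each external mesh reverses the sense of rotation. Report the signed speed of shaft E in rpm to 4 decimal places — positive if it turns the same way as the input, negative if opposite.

Stage 1 [39T→27T]: ω = 3389.0000×39/27 = 4895.2222 rpm, dir flips to −; running = −4895.2222
Stage 2 [30T→96T]: ω = 4895.2222×30/96 = 1529.7569 rpm, dir flips to +; running = +1529.7569
Stage 3 [46T→46T]: ω = 1529.7569×46/46 = 1529.7569 rpm, dir flips to −; running = −1529.7569
Stage 4 [46T→50T]: ω = 1529.7569×46/50 = 1407.3764 rpm, dir flips to +; running = +1407.3764

+1407.3764 rpm (same as input, |ω| = 1407.3764 rpm)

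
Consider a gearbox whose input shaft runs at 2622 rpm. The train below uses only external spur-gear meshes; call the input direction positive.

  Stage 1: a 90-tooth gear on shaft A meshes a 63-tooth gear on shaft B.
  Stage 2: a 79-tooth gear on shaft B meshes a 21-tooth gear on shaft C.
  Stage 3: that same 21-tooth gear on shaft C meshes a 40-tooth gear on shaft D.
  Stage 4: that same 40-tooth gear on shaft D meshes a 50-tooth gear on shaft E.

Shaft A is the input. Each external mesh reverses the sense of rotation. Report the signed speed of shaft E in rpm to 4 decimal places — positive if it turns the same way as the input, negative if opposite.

Stage 1 [90T→63T]: ω = 2622.0000×90/63 = 3745.7143 rpm, dir flips to −; running = −3745.7143
Stage 2 [79T→21T]: ω = 3745.7143×79/21 = 14091.0204 rpm, dir flips to +; running = +14091.0204
Stage 3 [21T→40T]: ω = 14091.0204×21/40 = 7397.7857 rpm, dir flips to −; running = −7397.7857
Stage 4 [40T→50T]: ω = 7397.7857×40/50 = 5918.2286 rpm, dir flips to +; running = +5918.2286

+5918.2286 rpm (same as input, |ω| = 5918.2286 rpm)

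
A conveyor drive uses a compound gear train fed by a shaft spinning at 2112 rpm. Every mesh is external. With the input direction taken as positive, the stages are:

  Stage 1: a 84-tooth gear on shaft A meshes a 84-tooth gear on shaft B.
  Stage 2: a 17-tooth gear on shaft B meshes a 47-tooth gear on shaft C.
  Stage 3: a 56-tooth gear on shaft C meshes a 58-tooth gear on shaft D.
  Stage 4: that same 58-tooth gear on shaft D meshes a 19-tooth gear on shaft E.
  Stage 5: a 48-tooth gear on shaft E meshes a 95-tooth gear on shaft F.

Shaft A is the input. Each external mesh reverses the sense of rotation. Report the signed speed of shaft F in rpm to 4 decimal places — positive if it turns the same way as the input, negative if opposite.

Stage 1 [84T→84T]: ω = 2112.0000×84/84 = 2112.0000 rpm, dir flips to −; running = −2112.0000
Stage 2 [17T→47T]: ω = 2112.0000×17/47 = 763.9149 rpm, dir flips to +; running = +763.9149
Stage 3 [56T→58T]: ω = 763.9149×56/58 = 737.5730 rpm, dir flips to −; running = −737.5730
Stage 4 [58T→19T]: ω = 737.5730×58/19 = 2251.5386 rpm, dir flips to +; running = +2251.5386
Stage 5 [48T→95T]: ω = 2251.5386×48/95 = 1137.6195 rpm, dir flips to −; running = −1137.6195

-1137.6195 rpm (opposite to input, |ω| = 1137.6195 rpm)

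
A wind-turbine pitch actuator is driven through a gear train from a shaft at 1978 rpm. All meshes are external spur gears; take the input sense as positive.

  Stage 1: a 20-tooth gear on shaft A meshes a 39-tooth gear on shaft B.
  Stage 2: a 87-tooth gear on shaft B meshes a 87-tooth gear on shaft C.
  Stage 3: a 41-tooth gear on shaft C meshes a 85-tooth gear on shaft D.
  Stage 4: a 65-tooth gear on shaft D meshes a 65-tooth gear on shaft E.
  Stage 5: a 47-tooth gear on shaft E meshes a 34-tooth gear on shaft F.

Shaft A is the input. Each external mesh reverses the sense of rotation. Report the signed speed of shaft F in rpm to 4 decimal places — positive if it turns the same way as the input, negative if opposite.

Stage 1 [20T→39T]: ω = 1978.0000×20/39 = 1014.3590 rpm, dir flips to −; running = −1014.3590
Stage 2 [87T→87T]: ω = 1014.3590×87/87 = 1014.3590 rpm, dir flips to +; running = +1014.3590
Stage 3 [41T→85T]: ω = 1014.3590×41/85 = 489.2790 rpm, dir flips to −; running = −489.2790
Stage 4 [65T→65T]: ω = 489.2790×65/65 = 489.2790 rpm, dir flips to +; running = +489.2790
Stage 5 [47T→34T]: ω = 489.2790×47/34 = 676.3563 rpm, dir flips to −; running = −676.3563

-676.3563 rpm (opposite to input, |ω| = 676.3563 rpm)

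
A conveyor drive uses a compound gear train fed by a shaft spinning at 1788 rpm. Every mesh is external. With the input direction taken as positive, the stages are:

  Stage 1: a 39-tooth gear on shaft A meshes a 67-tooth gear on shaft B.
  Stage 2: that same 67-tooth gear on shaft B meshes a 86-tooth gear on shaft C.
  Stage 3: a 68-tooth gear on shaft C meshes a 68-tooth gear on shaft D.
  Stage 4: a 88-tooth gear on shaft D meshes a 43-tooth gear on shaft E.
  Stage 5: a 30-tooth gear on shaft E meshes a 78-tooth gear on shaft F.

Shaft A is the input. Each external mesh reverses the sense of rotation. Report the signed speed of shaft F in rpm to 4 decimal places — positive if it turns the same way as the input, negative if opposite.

Stage 1 [39T→67T]: ω = 1788.0000×39/67 = 1040.7761 rpm, dir flips to −; running = −1040.7761
Stage 2 [67T→86T]: ω = 1040.7761×67/86 = 810.8372 rpm, dir flips to +; running = +810.8372
Stage 3 [68T→68T]: ω = 810.8372×68/68 = 810.8372 rpm, dir flips to −; running = −810.8372
Stage 4 [88T→43T]: ω = 810.8372×88/43 = 1659.3878 rpm, dir flips to +; running = +1659.3878
Stage 5 [30T→78T]: ω = 1659.3878×30/78 = 638.2261 rpm, dir flips to −; running = −638.2261

-638.2261 rpm (opposite to input, |ω| = 638.2261 rpm)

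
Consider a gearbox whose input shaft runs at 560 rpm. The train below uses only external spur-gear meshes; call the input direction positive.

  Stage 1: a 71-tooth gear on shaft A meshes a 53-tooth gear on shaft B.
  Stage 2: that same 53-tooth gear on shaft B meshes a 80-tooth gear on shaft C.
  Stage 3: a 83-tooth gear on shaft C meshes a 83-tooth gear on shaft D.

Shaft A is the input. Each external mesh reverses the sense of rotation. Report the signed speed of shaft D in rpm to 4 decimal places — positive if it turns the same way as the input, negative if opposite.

Stage 1 [71T→53T]: ω = 560.0000×71/53 = 750.1887 rpm, dir flips to −; running = −750.1887
Stage 2 [53T→80T]: ω = 750.1887×53/80 = 497.0000 rpm, dir flips to +; running = +497.0000
Stage 3 [83T→83T]: ω = 497.0000×83/83 = 497.0000 rpm, dir flips to −; running = −497.0000

-497.0000 rpm (opposite to input, |ω| = 497.0000 rpm)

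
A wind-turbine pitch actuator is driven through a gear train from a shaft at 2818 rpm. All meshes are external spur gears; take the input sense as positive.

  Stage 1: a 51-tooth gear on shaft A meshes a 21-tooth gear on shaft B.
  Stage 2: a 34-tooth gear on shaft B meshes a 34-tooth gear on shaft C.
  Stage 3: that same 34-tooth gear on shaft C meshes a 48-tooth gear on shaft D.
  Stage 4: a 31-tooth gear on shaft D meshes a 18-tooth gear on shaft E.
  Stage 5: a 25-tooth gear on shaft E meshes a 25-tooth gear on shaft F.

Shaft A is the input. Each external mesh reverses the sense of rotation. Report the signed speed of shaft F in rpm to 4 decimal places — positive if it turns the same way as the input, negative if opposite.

-8348.6978 rpm (opposite to input, |ω| = 8348.6978 rpm)

Stage 1 [51T→21T]: ω = 2818.0000×51/21 = 6843.7143 rpm, dir flips to −; running = −6843.7143
Stage 2 [34T→34T]: ω = 6843.7143×34/34 = 6843.7143 rpm, dir flips to +; running = +6843.7143
Stage 3 [34T→48T]: ω = 6843.7143×34/48 = 4847.6310 rpm, dir flips to −; running = −4847.6310
Stage 4 [31T→18T]: ω = 4847.6310×31/18 = 8348.6978 rpm, dir flips to +; running = +8348.6978
Stage 5 [25T→25T]: ω = 8348.6978×25/25 = 8348.6978 rpm, dir flips to −; running = −8348.6978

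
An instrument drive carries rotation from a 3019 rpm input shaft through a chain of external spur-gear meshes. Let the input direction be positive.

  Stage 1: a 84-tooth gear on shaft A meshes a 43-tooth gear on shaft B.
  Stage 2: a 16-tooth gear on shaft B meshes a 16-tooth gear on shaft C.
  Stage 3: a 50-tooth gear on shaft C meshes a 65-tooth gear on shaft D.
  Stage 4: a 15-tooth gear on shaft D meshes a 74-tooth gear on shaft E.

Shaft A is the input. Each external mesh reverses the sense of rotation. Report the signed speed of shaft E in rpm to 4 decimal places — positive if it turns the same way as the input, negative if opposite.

Stage 1 [84T→43T]: ω = 3019.0000×84/43 = 5897.5814 rpm, dir flips to −; running = −5897.5814
Stage 2 [16T→16T]: ω = 5897.5814×16/16 = 5897.5814 rpm, dir flips to +; running = +5897.5814
Stage 3 [50T→65T]: ω = 5897.5814×50/65 = 4536.6011 rpm, dir flips to −; running = −4536.6011
Stage 4 [15T→74T]: ω = 4536.6011×15/74 = 919.5813 rpm, dir flips to +; running = +919.5813

+919.5813 rpm (same as input, |ω| = 919.5813 rpm)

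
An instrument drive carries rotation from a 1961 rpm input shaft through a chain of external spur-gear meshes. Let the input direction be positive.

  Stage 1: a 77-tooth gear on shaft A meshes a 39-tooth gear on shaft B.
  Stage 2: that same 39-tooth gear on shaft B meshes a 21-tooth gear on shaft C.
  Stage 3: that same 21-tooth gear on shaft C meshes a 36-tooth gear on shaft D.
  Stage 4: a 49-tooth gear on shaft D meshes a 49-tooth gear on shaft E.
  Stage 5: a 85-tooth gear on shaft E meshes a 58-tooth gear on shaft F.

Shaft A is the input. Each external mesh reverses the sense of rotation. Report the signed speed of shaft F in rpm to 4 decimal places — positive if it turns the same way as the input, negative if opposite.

-6146.9085 rpm (opposite to input, |ω| = 6146.9085 rpm)

Stage 1 [77T→39T]: ω = 1961.0000×77/39 = 3871.7179 rpm, dir flips to −; running = −3871.7179
Stage 2 [39T→21T]: ω = 3871.7179×39/21 = 7190.3333 rpm, dir flips to +; running = +7190.3333
Stage 3 [21T→36T]: ω = 7190.3333×21/36 = 4194.3611 rpm, dir flips to −; running = −4194.3611
Stage 4 [49T→49T]: ω = 4194.3611×49/49 = 4194.3611 rpm, dir flips to +; running = +4194.3611
Stage 5 [85T→58T]: ω = 4194.3611×85/58 = 6146.9085 rpm, dir flips to −; running = −6146.9085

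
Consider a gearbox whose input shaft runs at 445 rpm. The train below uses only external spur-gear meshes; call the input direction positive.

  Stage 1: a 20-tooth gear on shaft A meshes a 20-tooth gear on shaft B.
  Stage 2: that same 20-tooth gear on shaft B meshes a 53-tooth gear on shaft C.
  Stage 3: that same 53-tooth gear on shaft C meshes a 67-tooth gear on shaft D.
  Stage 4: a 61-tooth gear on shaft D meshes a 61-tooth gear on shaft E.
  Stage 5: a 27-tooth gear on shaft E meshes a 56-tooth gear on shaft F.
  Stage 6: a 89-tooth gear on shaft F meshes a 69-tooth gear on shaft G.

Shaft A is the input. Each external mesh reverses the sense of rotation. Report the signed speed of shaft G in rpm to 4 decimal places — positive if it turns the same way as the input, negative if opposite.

+82.6099 rpm (same as input, |ω| = 82.6099 rpm)

Stage 1 [20T→20T]: ω = 445.0000×20/20 = 445.0000 rpm, dir flips to −; running = −445.0000
Stage 2 [20T→53T]: ω = 445.0000×20/53 = 167.9245 rpm, dir flips to +; running = +167.9245
Stage 3 [53T→67T]: ω = 167.9245×53/67 = 132.8358 rpm, dir flips to −; running = −132.8358
Stage 4 [61T→61T]: ω = 132.8358×61/61 = 132.8358 rpm, dir flips to +; running = +132.8358
Stage 5 [27T→56T]: ω = 132.8358×27/56 = 64.0458 rpm, dir flips to −; running = −64.0458
Stage 6 [89T→69T]: ω = 64.0458×89/69 = 82.6099 rpm, dir flips to +; running = +82.6099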